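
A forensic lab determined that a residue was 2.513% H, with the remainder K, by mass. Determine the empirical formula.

Assume 100 g: 2.513 g H, 97.487 g K.
H: 2.513 g ÷ 1.008 g/mol = 2.493 mol
K: 97.487 g ÷ 39.10 g/mol = 2.493 mol
Ratios (÷ 2.493): H 1.000, K 1.000
≈ 1:1 → HK

HK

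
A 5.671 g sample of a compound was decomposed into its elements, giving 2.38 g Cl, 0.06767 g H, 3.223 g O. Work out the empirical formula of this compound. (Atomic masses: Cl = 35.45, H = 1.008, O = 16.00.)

ClHO3

Cl: 2.38 g ÷ 35.45 g/mol = 0.06714 mol
H: 0.06767 g ÷ 1.008 g/mol = 0.06713 mol
O: 3.223 g ÷ 16.00 g/mol = 0.2014 mol
Divide by the smallest (0.06713 mol H): Cl 1.000, H 1.000, O 3.001
≈ 1:1:3 → ClHO3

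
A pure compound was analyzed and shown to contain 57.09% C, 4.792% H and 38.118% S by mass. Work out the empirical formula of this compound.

C4H4S

Assume 100 g: 57.09 g C, 4.792 g H, 38.118 g S.
Moles — C: 57.09 / 12.01 = 4.754 mol; H: 4.792 / 1.008 = 4.754 mol; S: 38.118 / 32.07 = 1.189 mol
Divide by the smallest (1.189 mol S): C 3.999, H 4.000, S 1.000
Ratio ≈ 4:4:1, so the empirical formula is C4H4S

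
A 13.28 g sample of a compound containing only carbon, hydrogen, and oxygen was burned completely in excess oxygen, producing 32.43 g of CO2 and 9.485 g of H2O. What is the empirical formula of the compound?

C7H10O2

mol C = 32.43 / 44.01 = 0.7369; mass C = 0.7369 × 12.01 = 8.850 g
mol H = 2 × (9.485 / 18.02) = 1.053; mass H = 1.053 × 1.008 = 1.061 g
mass O = 13.28 − (9.911) = 3.369 g → mol O = 0.2106
Ratios (÷ 0.2106): C 3.500, H 5.000, O 1.000
×2: C 7.00, H 10.00, O 2.00 → C7H10O2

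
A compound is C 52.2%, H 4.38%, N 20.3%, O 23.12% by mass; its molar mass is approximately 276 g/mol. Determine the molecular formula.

Assume 100 g: 52.2 g C, 4.38 g H, 20.3 g N, 23.12 g O.
n(C) = 52.2/12.01 = 4.346, n(H) = 4.38/1.008 = 4.345, n(N) = 20.3/14.01 = 1.449, n(O) = 23.12/16.00 = 1.445
Divide by the smallest (1.445 mol O): C 3.008, H 3.007, N 1.003, O 1.000
Ratio ≈ 3:3:1:1, so the empirical formula is C3H3NO
Empirical-formula mass = 69.06 g/mol
n = 276 / 69.06 = 4.00 ≈ 4
Molecular formula = (C3H3NO)×4 = C12H12N4O4

C12H12N4O4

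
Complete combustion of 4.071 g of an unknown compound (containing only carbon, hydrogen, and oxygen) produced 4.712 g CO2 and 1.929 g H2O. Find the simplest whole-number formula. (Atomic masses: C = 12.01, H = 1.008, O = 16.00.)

mol C = 4.712 / 44.01 = 0.1071; mass C = 0.1071 × 12.01 = 1.286 g
mol H = 2 × (1.929 / 18.02) = 0.2141; mass H = 0.2141 × 1.008 = 0.2158 g
mass O = 4.071 − (1.502) = 2.569 g → mol O = 0.1606
Ratios (÷ 0.1071): C 1.000, H 2.000, O 1.500
×2: C 2.00, H 4.00, O 3.00 → C2H4O3

C2H4O3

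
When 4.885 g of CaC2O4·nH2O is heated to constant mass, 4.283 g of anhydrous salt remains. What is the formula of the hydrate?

CaC2O4·H2O

Mass of water lost = 4.885 − 4.283 = 0.602 g → 0.602 / 18.02 = 0.03341 mol H2O
Molar mass of CaC2O4 = 128.10 g/mol → mol CaC2O4 = 4.283 / 128.10 = 0.03343
n = 0.03341 / 0.03343 = 1.00 ≈ 1 → CaC2O4·H2O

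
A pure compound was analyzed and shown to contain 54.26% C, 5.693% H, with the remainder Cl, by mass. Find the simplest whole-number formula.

Assume 100 g: 54.26 g C, 5.693 g H, 40.047 g Cl.
C: 54.26 g ÷ 12.01 g/mol = 4.518 mol
H: 5.693 g ÷ 1.008 g/mol = 5.648 mol
Cl: 40.047 g ÷ 35.45 g/mol = 1.13 mol
Ratios (÷ 1.13): C 3.999, H 5.000, Cl 1.000
≈ 4:5:1 → C4H5Cl

C4H5Cl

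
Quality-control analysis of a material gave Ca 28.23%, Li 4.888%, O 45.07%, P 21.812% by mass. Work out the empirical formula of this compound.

CaLiO4P

Assume 100 g: 28.23 g Ca, 4.888 g Li, 45.07 g O, 21.812 g P.
n(Ca) = 28.23/40.08 = 0.7043, n(Li) = 4.888/6.94 = 0.7043, n(O) = 45.07/16.00 = 2.817, n(P) = 21.812/30.97 = 0.7043
Divide by the smallest (0.7043 mol P): Ca 1.000, Li 1.000, O 4.000, P 1.000
≈ 1:1:4:1 → CaLiO4P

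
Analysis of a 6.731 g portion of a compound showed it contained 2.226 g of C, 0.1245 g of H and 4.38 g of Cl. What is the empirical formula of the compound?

C3H2Cl2

Moles — C: 2.226 / 12.01 = 0.1853 mol; H: 0.1245 / 1.008 = 0.1235 mol; Cl: 4.38 / 35.45 = 0.1236 mol
Smallest is H at 0.1235 mol; normalising gives C 1.501, H 1.000, Cl 1.000
×2: C 3.00, H 2.00, Cl 2.00 → C3H2Cl2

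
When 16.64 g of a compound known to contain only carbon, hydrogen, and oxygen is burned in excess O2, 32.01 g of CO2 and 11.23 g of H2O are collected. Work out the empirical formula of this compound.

mol C = 32.01 / 44.01 = 0.7273; mass C = 0.7273 × 12.01 = 8.735 g
mol H = 2 × (11.23 / 18.02) = 1.246; mass H = 1.246 × 1.008 = 1.256 g
mass O = 16.64 − (9.992) = 6.648 g → mol O = 0.4155
Smallest is O at 0.4155 mol; normalising gives C 1.750, H 3.000, O 1.000
×4: C 7.00, H 12.00, O 4.00 → C7H12O4

C7H12O4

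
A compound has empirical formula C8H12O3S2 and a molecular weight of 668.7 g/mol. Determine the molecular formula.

Empirical-formula mass = 220.32 g/mol
n = 668.7 / 220.32 = 3.04 ≈ 3
Molecular formula = (C8H12O3S2)3 = C24H36O9S6

C24H36O9S6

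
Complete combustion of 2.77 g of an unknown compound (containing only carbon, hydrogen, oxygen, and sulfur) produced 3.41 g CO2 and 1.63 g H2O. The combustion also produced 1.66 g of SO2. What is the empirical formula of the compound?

C3H7O2S

mol C = 3.41 / 44.01 = 0.07748; mass C = 0.07748 × 12.01 = 0.9306 g
mol H = 2 × (1.63 / 18.02) = 0.1809; mass H = 0.1809 × 1.008 = 0.1824 g
mol S = 1.66 / 64.07 = 0.02591; mass S = 0.8309 g
mass O = 2.77 − (1.944) = 0.8262 g → mol O = 0.05164
Smallest is S at 0.02591 mol; normalising gives C 2.991, H 6.982, O 1.993, S 1.000
≈ 3:7:2:1 → C3H7O2S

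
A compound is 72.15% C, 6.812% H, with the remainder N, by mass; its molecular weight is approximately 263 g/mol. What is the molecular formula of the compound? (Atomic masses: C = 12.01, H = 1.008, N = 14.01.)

C16H18N4

Assume 100 g: 72.15 g C, 6.812 g H, 21.038 g N.
Moles — C: 72.15 / 12.01 = 6.007 mol; H: 6.812 / 1.008 = 6.758 mol; N: 21.038 / 14.01 = 1.502 mol
Ratios (÷ 1.502): C 4.001, H 4.500, N 1.000
Scaling by 2: C 8.00, H 9.00, N 2.00 → C8H9N2
Empirical-formula mass = 133.17 g/mol
n = 263 / 133.17 = 1.97 ≈ 2
Molecular formula = (C8H9N2)×2 = C16H18N4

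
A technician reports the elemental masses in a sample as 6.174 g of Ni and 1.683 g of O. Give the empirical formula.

NiO

n(Ni) = 6.174/58.69 = 0.1052, n(O) = 1.683/16.00 = 0.1052
Smallest is O at 0.1052 mol; normalising gives Ni 1.000, O 1.000
≈ 1:1 → NiO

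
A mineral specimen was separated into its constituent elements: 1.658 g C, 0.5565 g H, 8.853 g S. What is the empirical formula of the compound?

n(C) = 1.658/12.01 = 0.1381, n(H) = 0.5565/1.008 = 0.5521, n(S) = 8.853/32.07 = 0.2761
Smallest is C at 0.1381 mol; normalising gives C 1.000, H 3.999, S 2.000
≈ 1:4:2 → CH4S2

CH4S2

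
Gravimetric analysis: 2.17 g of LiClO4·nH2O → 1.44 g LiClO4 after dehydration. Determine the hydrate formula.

Mass of water lost = 2.17 − 1.44 = 0.73 g → 0.73 / 18.02 = 0.04051 mol H2O
Molar mass of LiClO4 = 106.39 g/mol → mol LiClO4 = 1.44 / 106.39 = 0.01354
n = 0.04051 / 0.01354 = 2.99 ≈ 3 → LiClO4·3H2O

LiClO4·3H2O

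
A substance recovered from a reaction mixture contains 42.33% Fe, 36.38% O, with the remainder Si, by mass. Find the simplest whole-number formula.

Assume 100 g: 42.33 g Fe, 36.38 g O, 21.29 g Si.
Fe: 42.33 g ÷ 55.85 g/mol = 0.7579 mol
O: 36.38 g ÷ 16.00 g/mol = 2.274 mol
Si: 21.29 g ÷ 28.09 g/mol = 0.7579 mol
Smallest is Si at 0.7579 mol; normalising gives Fe 1.000, O 3.000, Si 1.000
≈ 1:3:1 → FeO3Si

FeO3Si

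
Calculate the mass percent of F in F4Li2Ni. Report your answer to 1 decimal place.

Molar mass = 4(19.00) + 2(6.94) + 1(58.69) = 148.570 g/mol
Mass of F per mole = 4 × 19.00 = 76.000 g
% F = 76.000 / 148.570 × 100 = 51.2%

51.2%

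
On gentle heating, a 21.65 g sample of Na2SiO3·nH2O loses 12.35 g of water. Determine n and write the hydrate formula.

Na2SiO3·9H2O

Mass of anhydrous Na2SiO3 = 21.65 − 12.35 = 9.3 g
mol H2O = 12.35 / 18.02 = 0.6853
Molar mass of Na2SiO3 = 122.07 g/mol → mol Na2SiO3 = 9.3 / 122.07 = 0.07619
n = 0.6853 / 0.07619 = 9.00 ≈ 9 → Na2SiO3·9H2O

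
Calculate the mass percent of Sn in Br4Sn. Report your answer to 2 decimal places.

27.08%

Molar mass = 4(79.90) + 1(118.71) = 438.310 g/mol
Mass of Sn per mole = 1 × 118.71 = 118.710 g
% Sn = 118.710 / 438.310 × 100 = 27.08%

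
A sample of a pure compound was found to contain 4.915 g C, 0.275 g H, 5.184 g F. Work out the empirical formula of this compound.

Moles — C: 4.915 / 12.01 = 0.4092 mol; H: 0.275 / 1.008 = 0.2728 mol; F: 5.184 / 19.00 = 0.2728 mol
Divide by the smallest (0.2728 mol H): C 1.500, H 1.000, F 1.000
×2: C 3.00, H 2.00, F 2.00 → C3H2F2

C3H2F2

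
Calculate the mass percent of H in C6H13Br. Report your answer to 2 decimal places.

7.94%

Molar mass = 6(12.01) + 13(1.008) + 1(79.90) = 165.064 g/mol
Mass of H per mole = 13 × 1.008 = 13.104 g
% H = 13.104 / 165.064 × 100 = 7.94%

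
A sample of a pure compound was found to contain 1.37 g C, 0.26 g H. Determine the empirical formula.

n(C) = 1.37/12.01 = 0.1141, n(H) = 0.26/1.008 = 0.2579
Divide by the smallest (0.1141 mol C): C 1.000, H 2.261
×4: C 4.00, H 9.04 → C4H9

C4H9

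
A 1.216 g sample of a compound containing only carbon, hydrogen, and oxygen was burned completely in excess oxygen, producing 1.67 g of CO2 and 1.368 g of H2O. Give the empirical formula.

CH4O

mol C = 1.67 / 44.01 = 0.03795; mass C = 0.03795 × 12.01 = 0.4557 g
mol H = 2 × (1.368 / 18.02) = 0.1518; mass H = 0.1518 × 1.008 = 0.1530 g
mass O = 1.216 − (0.6088) = 0.6072 g → mol O = 0.03795
Smallest is C at 0.03795 mol; normalising gives C 1.000, H 4.001, O 1.000
≈ 1:4:1 → CH4O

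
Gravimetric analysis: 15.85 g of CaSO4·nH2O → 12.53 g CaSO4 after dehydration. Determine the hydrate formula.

CaSO4·2H2O

Mass of water lost = 15.85 − 12.53 = 3.32 g → 3.32 / 18.02 = 0.1842 mol H2O
Molar mass of CaSO4 = 136.15 g/mol → mol CaSO4 = 12.53 / 136.15 = 0.09203
n = 0.1842 / 0.09203 = 2.00 ≈ 2 → CaSO4·2H2O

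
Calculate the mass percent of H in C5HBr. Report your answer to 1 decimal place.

Molar mass = 5(12.01) + 1(1.008) + 1(79.90) = 140.958 g/mol
Mass of H per mole = 1 × 1.008 = 1.008 g
% H = 1.008 / 140.958 × 100 = 0.7%

0.7%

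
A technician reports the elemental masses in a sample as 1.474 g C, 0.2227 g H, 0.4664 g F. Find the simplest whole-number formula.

C5H9F

Moles — C: 1.474 / 12.01 = 0.1227 mol; H: 0.2227 / 1.008 = 0.2209 mol; F: 0.4664 / 19.00 = 0.02455 mol
Smallest is F at 0.02455 mol; normalising gives C 5.000, H 9.000, F 1.000
→ C5H9F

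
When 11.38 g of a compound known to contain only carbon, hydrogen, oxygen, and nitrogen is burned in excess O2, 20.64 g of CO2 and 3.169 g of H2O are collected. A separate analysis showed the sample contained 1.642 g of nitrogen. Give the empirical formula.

mol C = 20.64 / 44.01 = 0.4690; mass C = 0.4690 × 12.01 = 5.633 g
mol H = 2 × (3.169 / 18.02) = 0.3517; mass H = 0.3517 × 1.008 = 0.3545 g
mol N = 1.642 / 14.01 = 0.1172
mass O = 11.38 − (7.629) = 3.751 g → mol O = 0.2344
Divide by the smallest (0.1172 mol N): C 4.002, H 3.001, N 1.000, O 2.000
≈ 4:3:1:2 → C4H3NO2

C4H3NO2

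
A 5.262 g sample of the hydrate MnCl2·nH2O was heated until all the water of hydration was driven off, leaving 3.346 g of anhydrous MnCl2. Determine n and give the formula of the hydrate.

MnCl2·4H2O

Mass of water lost = 5.262 − 3.346 = 1.916 g → 1.916 / 18.02 = 0.1063 mol H2O
Molar mass of MnCl2 = 125.84 g/mol → mol MnCl2 = 3.346 / 125.84 = 0.02659
n = 0.1063 / 0.02659 = 4.00 ≈ 4 → MnCl2·4H2O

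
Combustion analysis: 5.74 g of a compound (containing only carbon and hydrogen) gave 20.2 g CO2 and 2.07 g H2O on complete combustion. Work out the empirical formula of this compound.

C2H

mol C = 20.2 / 44.01 = 0.4590; mass C = 0.4590 × 12.01 = 5.512 g
mol H = 2 × (2.07 / 18.02) = 0.2297; mass H = 0.2297 × 1.008 = 0.2316 g
Ratios (÷ 0.2297): C 1.998, H 1.000
Ratio ≈ 2:1, so the empirical formula is C2H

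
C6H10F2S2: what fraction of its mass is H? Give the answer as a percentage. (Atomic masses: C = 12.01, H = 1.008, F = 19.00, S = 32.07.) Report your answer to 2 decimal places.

Molar mass = 6(12.01) + 10(1.008) + 2(19.00) + 2(32.07) = 184.280 g/mol
Mass of H per mole = 10 × 1.008 = 10.080 g
% H = 10.080 / 184.280 × 100 = 5.47%

5.47%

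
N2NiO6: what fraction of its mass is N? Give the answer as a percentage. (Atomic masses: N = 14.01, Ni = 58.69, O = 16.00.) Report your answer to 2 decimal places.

Molar mass = 2(14.01) + 1(58.69) + 6(16.00) = 182.710 g/mol
Mass of N per mole = 2 × 14.01 = 28.020 g
% N = 28.020 / 182.710 × 100 = 15.34%

15.34%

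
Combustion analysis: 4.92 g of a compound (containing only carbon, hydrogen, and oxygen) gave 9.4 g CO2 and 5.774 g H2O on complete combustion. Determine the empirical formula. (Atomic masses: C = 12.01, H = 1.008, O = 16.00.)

C2H6O

mol C = 9.4 / 44.01 = 0.2136; mass C = 0.2136 × 12.01 = 2.565 g
mol H = 2 × (5.774 / 18.02) = 0.6408; mass H = 0.6408 × 1.008 = 0.6460 g
mass O = 4.92 − (3.211) = 1.709 g → mol O = 0.1068
Smallest is O at 0.1068 mol; normalising gives C 2.000, H 6.000, O 1.000
Ratio ≈ 2:6:1, so the empirical formula is C2H6O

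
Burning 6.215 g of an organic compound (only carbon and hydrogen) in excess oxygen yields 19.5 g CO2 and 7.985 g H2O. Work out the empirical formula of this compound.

CH2

mol C = 19.5 / 44.01 = 0.4431; mass C = 0.4431 × 12.01 = 5.321 g
mol H = 2 × (7.985 / 18.02) = 0.8862; mass H = 0.8862 × 1.008 = 0.8933 g
Ratios (÷ 0.4431): C 1.000, H 2.000
→ CH2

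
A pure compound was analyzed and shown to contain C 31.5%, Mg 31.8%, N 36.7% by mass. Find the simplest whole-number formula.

C2MgN2

Assume 100 g: 31.5 g C, 31.8 g Mg, 36.7 g N.
C: 31.5 g ÷ 12.01 g/mol = 2.623 mol
Mg: 31.8 g ÷ 24.31 g/mol = 1.308 mol
N: 36.7 g ÷ 14.01 g/mol = 2.62 mol
Divide by the smallest (1.308 mol Mg): C 2.005, Mg 1.000, N 2.003
→ C2MgN2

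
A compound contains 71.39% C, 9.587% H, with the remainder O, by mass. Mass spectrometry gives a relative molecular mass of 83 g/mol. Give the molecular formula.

Assume 100 g: 71.39 g C, 9.587 g H, 19.023 g O.
Moles — C: 71.39 / 12.01 = 5.944 mol; H: 9.587 / 1.008 = 9.511 mol; O: 19.023 / 16.00 = 1.189 mol
Smallest is O at 1.189 mol; normalising gives C 5.000, H 8.000, O 1.000
Ratio ≈ 5:8:1, so the empirical formula is C5H8O
Empirical-formula mass = 84.11 g/mol
n = 83 / 84.11 = 0.99 ≈ 1
Molecular formula = empirical formula = C5H8O

C5H8O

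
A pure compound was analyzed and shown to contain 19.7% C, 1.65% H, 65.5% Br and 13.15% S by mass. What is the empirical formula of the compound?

Assume 100 g: 19.7 g C, 1.65 g H, 65.5 g Br, 13.15 g S.
C: 19.7 g ÷ 12.01 g/mol = 1.64 mol
H: 1.65 g ÷ 1.008 g/mol = 1.637 mol
Br: 65.5 g ÷ 79.90 g/mol = 0.8198 mol
S: 13.15 g ÷ 32.07 g/mol = 0.41 mol
Smallest is S at 0.41 mol; normalising gives C 4.000, H 3.992, Br 1.999, S 1.000
Ratio ≈ 4:4:2:1, so the empirical formula is C4H4Br2S

C4H4Br2S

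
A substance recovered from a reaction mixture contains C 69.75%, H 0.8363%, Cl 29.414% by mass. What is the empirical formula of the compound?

Assume 100 g: 69.75 g C, 0.8363 g H, 29.414 g Cl.
Moles — C: 69.75 / 12.01 = 5.808 mol; H: 0.8363 / 1.008 = 0.8297 mol; Cl: 29.414 / 35.45 = 0.8297 mol
Smallest is H at 0.8297 mol; normalising gives C 7.000, H 1.000, Cl 1.000
→ C7HCl

C7HCl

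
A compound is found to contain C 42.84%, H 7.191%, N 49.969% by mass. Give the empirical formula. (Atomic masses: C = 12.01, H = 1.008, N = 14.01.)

Assume 100 g: 42.84 g C, 7.191 g H, 49.969 g N.
n(C) = 42.84/12.01 = 3.567, n(H) = 7.191/1.008 = 7.134, n(N) = 49.969/14.01 = 3.567
Divide by the smallest (3.567 mol N): C 1.000, H 2.000, N 1.000
Ratio ≈ 1:2:1, so the empirical formula is CH2N

CH2N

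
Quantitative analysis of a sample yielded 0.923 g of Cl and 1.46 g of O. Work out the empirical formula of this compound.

Cl2O7

n(Cl) = 0.923/35.45 = 0.02604, n(O) = 1.46/16.00 = 0.09125
Divide by the smallest (0.02604 mol Cl): Cl 1.000, O 3.505
Scaling by 2: Cl 2.00, O 7.01 → Cl2O7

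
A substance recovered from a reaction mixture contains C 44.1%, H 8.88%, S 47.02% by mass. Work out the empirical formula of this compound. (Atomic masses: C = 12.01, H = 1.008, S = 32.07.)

C5H12S2

Assume 100 g: 44.1 g C, 8.88 g H, 47.02 g S.
C: 44.1 g ÷ 12.01 g/mol = 3.672 mol
H: 8.88 g ÷ 1.008 g/mol = 8.81 mol
S: 47.02 g ÷ 32.07 g/mol = 1.466 mol
Smallest is S at 1.466 mol; normalising gives C 2.504, H 6.009, S 1.000
×2: C 5.01, H 12.02, S 2.00 → C5H12S2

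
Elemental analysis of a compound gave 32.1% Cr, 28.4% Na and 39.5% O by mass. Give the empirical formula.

CrNa2O4

Assume 100 g: 32.1 g Cr, 28.4 g Na, 39.5 g O.
n(Cr) = 32.1/52.00 = 0.6173, n(Na) = 28.4/22.99 = 1.235, n(O) = 39.5/16.00 = 2.469
Ratios (÷ 0.6173): Cr 1.000, Na 2.001, O 3.999
≈ 1:2:4 → CrNa2O4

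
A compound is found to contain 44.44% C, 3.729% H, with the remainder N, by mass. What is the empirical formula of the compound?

CHN

Assume 100 g: 44.44 g C, 3.729 g H, 51.831 g N.
C: 44.44 g ÷ 12.01 g/mol = 3.7 mol
H: 3.729 g ÷ 1.008 g/mol = 3.699 mol
N: 51.831 g ÷ 14.01 g/mol = 3.7 mol
Smallest is H at 3.699 mol; normalising gives C 1.000, H 1.000, N 1.000
Ratio ≈ 1:1:1, so the empirical formula is CHN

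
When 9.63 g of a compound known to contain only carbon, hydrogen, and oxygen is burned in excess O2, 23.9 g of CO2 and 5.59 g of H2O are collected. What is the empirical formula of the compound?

mol C = 23.9 / 44.01 = 0.5431; mass C = 0.5431 × 12.01 = 6.522 g
mol H = 2 × (5.59 / 18.02) = 0.6204; mass H = 0.6204 × 1.008 = 0.6254 g
mass O = 9.63 − (7.148) = 2.482 g → mol O = 0.1552
Smallest is O at 0.1552 mol; normalising gives C 3.500, H 3.999, O 1.000
Scaling by 2: C 7.00, H 8.00, O 2.00 → C7H8O2

C7H8O2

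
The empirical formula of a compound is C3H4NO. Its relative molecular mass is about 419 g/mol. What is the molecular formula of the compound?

Empirical-formula mass = 70.07 g/mol
n = 419 / 70.07 = 5.98 ≈ 6
Molecular formula = (C3H4NO)6 = C18H24N6O6

C18H24N6O6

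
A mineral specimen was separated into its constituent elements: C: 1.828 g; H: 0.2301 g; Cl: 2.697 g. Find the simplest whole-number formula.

C2H3Cl

n(C) = 1.828/12.01 = 0.1522, n(H) = 0.2301/1.008 = 0.2283, n(Cl) = 2.697/35.45 = 0.07608
Divide by the smallest (0.07608 mol Cl): C 2.001, H 3.000, Cl 1.000
→ C2H3Cl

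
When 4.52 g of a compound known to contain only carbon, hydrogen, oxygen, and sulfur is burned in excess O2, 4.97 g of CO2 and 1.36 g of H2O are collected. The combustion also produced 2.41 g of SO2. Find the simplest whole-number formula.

C3H4O3S

mol C = 4.97 / 44.01 = 0.1129; mass C = 0.1129 × 12.01 = 1.356 g
mol H = 2 × (1.36 / 18.02) = 0.1509; mass H = 0.1509 × 1.008 = 0.1522 g
mol S = 2.41 / 64.07 = 0.03762; mass S = 1.206 g
mass O = 4.52 − (2.715) = 1.805 g → mol O = 0.1128
Ratios (÷ 0.03762): C 3.002, H 4.013, O 3.000, S 1.000
Ratio ≈ 3:4:3:1, so the empirical formula is C3H4O3S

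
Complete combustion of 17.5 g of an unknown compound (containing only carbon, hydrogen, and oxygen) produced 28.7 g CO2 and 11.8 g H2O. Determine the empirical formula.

mol C = 28.7 / 44.01 = 0.6521; mass C = 0.6521 × 12.01 = 7.832 g
mol H = 2 × (11.8 / 18.02) = 1.310; mass H = 1.310 × 1.008 = 1.320 g
mass O = 17.5 − (9.152) = 8.348 g → mol O = 0.5217
Smallest is O at 0.5217 mol; normalising gives C 1.250, H 2.510, O 1.000
Scaling by 4: C 5.00, H 10.04, O 4.00 → C5H10O4

C5H10O4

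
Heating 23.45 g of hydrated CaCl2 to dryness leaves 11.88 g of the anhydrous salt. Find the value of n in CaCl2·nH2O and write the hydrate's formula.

Mass of water lost = 23.45 − 11.88 = 11.57 g → 11.57 / 18.02 = 0.6421 mol H2O
Molar mass of CaCl2 = 110.98 g/mol → mol CaCl2 = 11.88 / 110.98 = 0.107
n = 0.6421 / 0.107 = 6.00 ≈ 6 → CaCl2·6H2O

CaCl2·6H2O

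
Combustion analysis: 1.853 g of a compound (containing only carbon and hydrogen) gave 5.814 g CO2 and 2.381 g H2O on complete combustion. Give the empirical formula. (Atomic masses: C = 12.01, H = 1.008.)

CH2

mol C = 5.814 / 44.01 = 0.1321; mass C = 0.1321 × 12.01 = 1.587 g
mol H = 2 × (2.381 / 18.02) = 0.2643; mass H = 0.2643 × 1.008 = 0.2664 g
Smallest is C at 0.1321 mol; normalising gives C 1.000, H 2.000
Ratio ≈ 1:2, so the empirical formula is CH2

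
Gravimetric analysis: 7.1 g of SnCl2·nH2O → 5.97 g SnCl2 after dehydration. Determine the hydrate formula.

Mass of water lost = 7.1 − 5.97 = 1.13 g → 1.13 / 18.02 = 0.06271 mol H2O
Molar mass of SnCl2 = 189.61 g/mol → mol SnCl2 = 5.97 / 189.61 = 0.03149
n = 0.06271 / 0.03149 = 1.99 ≈ 2 → SnCl2·2H2O

SnCl2·2H2O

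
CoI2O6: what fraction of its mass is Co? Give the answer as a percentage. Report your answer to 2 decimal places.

Molar mass = 1(58.93) + 2(126.90) + 6(16.00) = 408.730 g/mol
Mass of Co per mole = 1 × 58.93 = 58.930 g
% Co = 58.930 / 408.730 × 100 = 14.42%

14.42%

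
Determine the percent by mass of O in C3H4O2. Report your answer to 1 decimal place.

44.4%

Molar mass = 3(12.01) + 4(1.008) + 2(16.00) = 72.062 g/mol
Mass of O per mole = 2 × 16.00 = 32.000 g
% O = 32.000 / 72.062 × 100 = 44.4%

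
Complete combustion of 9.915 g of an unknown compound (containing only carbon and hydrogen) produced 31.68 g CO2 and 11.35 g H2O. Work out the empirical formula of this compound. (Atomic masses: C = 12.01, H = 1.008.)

C4H7

mol C = 31.68 / 44.01 = 0.7198; mass C = 0.7198 × 12.01 = 8.645 g
mol H = 2 × (11.35 / 18.02) = 1.260; mass H = 1.260 × 1.008 = 1.270 g
Ratios (÷ 0.7198): C 1.000, H 1.750
×4: C 4.00, H 7.00 → C4H7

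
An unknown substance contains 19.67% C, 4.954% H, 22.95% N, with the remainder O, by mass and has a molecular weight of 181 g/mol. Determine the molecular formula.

Assume 100 g: 19.67 g C, 4.954 g H, 22.95 g N, 52.426 g O.
n(C) = 19.67/12.01 = 1.638, n(H) = 4.954/1.008 = 4.915, n(N) = 22.95/14.01 = 1.638, n(O) = 52.426/16.00 = 3.277
Smallest is C at 1.638 mol; normalising gives C 1.000, H 3.001, N 1.000, O 2.001
→ CH3NO2
Empirical-formula mass = 61.04 g/mol
n = 181 / 61.04 = 2.97 ≈ 3
Molecular formula = (CH3NO2)×3 = C3H9N3O6

C3H9N3O6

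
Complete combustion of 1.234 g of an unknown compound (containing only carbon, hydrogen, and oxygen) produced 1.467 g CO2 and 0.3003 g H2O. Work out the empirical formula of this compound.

mol C = 1.467 / 44.01 = 0.03333; mass C = 0.03333 × 12.01 = 0.4003 g
mol H = 2 × (0.3003 / 18.02) = 0.03333; mass H = 0.03333 × 1.008 = 0.03360 g
mass O = 1.234 − (0.4339) = 0.8001 g → mol O = 0.05000
Divide by the smallest (0.03333 mol H): C 1.000, H 1.000, O 1.500
×2: C 2.00, H 2.00, O 3.00 → C2H2O3

C2H2O3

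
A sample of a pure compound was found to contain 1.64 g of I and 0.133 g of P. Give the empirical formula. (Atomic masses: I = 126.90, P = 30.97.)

n(I) = 1.64/126.90 = 0.01292, n(P) = 0.133/30.97 = 0.004294
Ratios (÷ 0.004294): I 3.009, P 1.000
≈ 3:1 → I3P

I3P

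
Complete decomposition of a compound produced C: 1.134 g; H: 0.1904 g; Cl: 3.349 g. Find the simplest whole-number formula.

CH2Cl

n(C) = 1.134/12.01 = 0.09442, n(H) = 0.1904/1.008 = 0.1889, n(Cl) = 3.349/35.45 = 0.09447
Divide by the smallest (0.09442 mol C): C 1.000, H 2.000, Cl 1.001
≈ 1:2:1 → CH2Cl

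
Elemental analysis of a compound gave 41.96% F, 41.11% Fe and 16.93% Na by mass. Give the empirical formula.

Assume 100 g: 41.96 g F, 41.11 g Fe, 16.93 g Na.
F: 41.96 g ÷ 19.00 g/mol = 2.208 mol
Fe: 41.11 g ÷ 55.85 g/mol = 0.7361 mol
Na: 16.93 g ÷ 22.99 g/mol = 0.7364 mol
Smallest is Fe at 0.7361 mol; normalising gives F 3.000, Fe 1.000, Na 1.000
Ratio ≈ 3:1:1, so the empirical formula is F3FeNa

F3FeNa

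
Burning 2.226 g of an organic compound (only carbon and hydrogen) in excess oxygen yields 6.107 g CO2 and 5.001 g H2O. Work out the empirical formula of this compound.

CH4

mol C = 6.107 / 44.01 = 0.1388; mass C = 0.1388 × 12.01 = 1.667 g
mol H = 2 × (5.001 / 18.02) = 0.5550; mass H = 0.5550 × 1.008 = 0.5595 g
Smallest is C at 0.1388 mol; normalising gives C 1.000, H 4.000
→ CH4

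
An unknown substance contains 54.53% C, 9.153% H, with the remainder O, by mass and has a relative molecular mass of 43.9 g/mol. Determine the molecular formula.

Assume 100 g: 54.53 g C, 9.153 g H, 36.317 g O.
n(C) = 54.53/12.01 = 4.54, n(H) = 9.153/1.008 = 9.08, n(O) = 36.317/16.00 = 2.27
Divide by the smallest (2.27 mol O): C 2.000, H 4.000, O 1.000
→ C2H4O
Empirical-formula mass = 44.05 g/mol
n = 43.9 / 44.05 = 1.00 ≈ 1
Molecular formula = empirical formula = C2H4O

C2H4O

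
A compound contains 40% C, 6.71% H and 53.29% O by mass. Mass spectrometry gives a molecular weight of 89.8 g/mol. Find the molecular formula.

C3H6O3

Assume 100 g: 40 g C, 6.71 g H, 53.29 g O.
n(C) = 40/12.01 = 3.331, n(H) = 6.71/1.008 = 6.657, n(O) = 53.29/16.00 = 3.331
Divide by the smallest (3.331 mol C): C 1.000, H 1.999, O 1.000
Ratio ≈ 1:2:1, so the empirical formula is CH2O
Empirical-formula mass = 30.03 g/mol
n = 89.8 / 30.03 = 2.99 ≈ 3
Molecular formula = (CH2O)×3 = C3H6O3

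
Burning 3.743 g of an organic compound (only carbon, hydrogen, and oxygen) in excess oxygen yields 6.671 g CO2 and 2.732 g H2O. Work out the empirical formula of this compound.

C3H6O2

mol C = 6.671 / 44.01 = 0.1516; mass C = 0.1516 × 12.01 = 1.820 g
mol H = 2 × (2.732 / 18.02) = 0.3032; mass H = 0.3032 × 1.008 = 0.3056 g
mass O = 3.743 − (2.126) = 1.617 g → mol O = 0.1011
Ratios (÷ 0.1011): C 1.500, H 3.001, O 1.000
Scaling by 2: C 3.00, H 6.00, O 2.00 → C3H6O2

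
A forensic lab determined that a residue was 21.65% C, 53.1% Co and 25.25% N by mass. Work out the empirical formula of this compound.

C2CoN2

Assume 100 g: 21.65 g C, 53.1 g Co, 25.25 g N.
Moles — C: 21.65 / 12.01 = 1.803 mol; Co: 53.1 / 58.93 = 0.9011 mol; N: 25.25 / 14.01 = 1.802 mol
Ratios (÷ 0.9011): C 2.001, Co 1.000, N 2.000
Ratio ≈ 2:1:2, so the empirical formula is C2CoN2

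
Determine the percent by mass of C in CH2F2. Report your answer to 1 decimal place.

Molar mass = 1(12.01) + 2(1.008) + 2(19.00) = 52.026 g/mol
Mass of C per mole = 1 × 12.01 = 12.010 g
% C = 12.010 / 52.026 × 100 = 23.1%

23.1%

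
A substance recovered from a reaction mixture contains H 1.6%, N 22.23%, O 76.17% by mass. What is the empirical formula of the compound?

Assume 100 g: 1.6 g H, 22.23 g N, 76.17 g O.
H: 1.6 g ÷ 1.008 g/mol = 1.587 mol
N: 22.23 g ÷ 14.01 g/mol = 1.587 mol
O: 76.17 g ÷ 16.00 g/mol = 4.761 mol
Ratios (÷ 1.587): H 1.000, N 1.000, O 3.000
Ratio ≈ 1:1:3, so the empirical formula is HNO3

HNO3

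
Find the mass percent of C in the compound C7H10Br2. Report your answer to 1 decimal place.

Molar mass = 7(12.01) + 10(1.008) + 2(79.90) = 253.950 g/mol
Mass of C per mole = 7 × 12.01 = 84.070 g
% C = 84.070 / 253.950 × 100 = 33.1%

33.1%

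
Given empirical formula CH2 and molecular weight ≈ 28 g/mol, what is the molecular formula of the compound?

Empirical-formula mass = 14.03 g/mol
n = 28 / 14.03 = 2.00 ≈ 2
Molecular formula = (CH2)2 = C2H4

C2H4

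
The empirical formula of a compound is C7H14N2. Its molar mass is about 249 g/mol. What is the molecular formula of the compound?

C14H28N4

Empirical-formula mass = 126.20 g/mol
n = 249 / 126.20 = 1.97 ≈ 2
Molecular formula = (C7H14N2)2 = C14H28N4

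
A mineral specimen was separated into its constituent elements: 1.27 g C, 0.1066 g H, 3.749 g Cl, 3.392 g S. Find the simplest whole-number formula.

CHClS

Moles — C: 1.27 / 12.01 = 0.1057 mol; H: 0.1066 / 1.008 = 0.1058 mol; Cl: 3.749 / 35.45 = 0.1058 mol; S: 3.392 / 32.07 = 0.1058 mol
Ratios (÷ 0.1057): C 1.000, H 1.000, Cl 1.000, S 1.000
→ CHClS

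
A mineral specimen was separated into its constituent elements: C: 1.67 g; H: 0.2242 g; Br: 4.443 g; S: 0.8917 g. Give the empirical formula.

C5H8Br2S

n(C) = 1.67/12.01 = 0.1391, n(H) = 0.2242/1.008 = 0.2224, n(Br) = 4.443/79.90 = 0.05561, n(S) = 0.8917/32.07 = 0.0278
Smallest is S at 0.0278 mol; normalising gives C 5.001, H 7.999, Br 2.000, S 1.000
→ C5H8Br2S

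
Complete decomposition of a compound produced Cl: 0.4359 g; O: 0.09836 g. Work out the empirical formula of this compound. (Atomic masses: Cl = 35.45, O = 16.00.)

Moles — Cl: 0.4359 / 35.45 = 0.0123 mol; O: 0.09836 / 16.00 = 0.006148 mol
Ratios (÷ 0.006148): Cl 2.000, O 1.000
→ Cl2O

Cl2O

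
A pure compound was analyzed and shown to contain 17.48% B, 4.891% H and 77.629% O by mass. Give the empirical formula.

BH3O3

Assume 100 g: 17.48 g B, 4.891 g H, 77.629 g O.
n(B) = 17.48/10.81 = 1.617, n(H) = 4.891/1.008 = 4.852, n(O) = 77.629/16.00 = 4.852
Smallest is B at 1.617 mol; normalising gives B 1.000, H 3.001, O 3.000
Ratio ≈ 1:3:3, so the empirical formula is BH3O3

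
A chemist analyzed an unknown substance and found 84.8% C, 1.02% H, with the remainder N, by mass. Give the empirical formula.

Assume 100 g: 84.8 g C, 1.02 g H, 14.18 g N.
Moles — C: 84.8 / 12.01 = 7.061 mol; H: 1.02 / 1.008 = 1.012 mol; N: 14.18 / 14.01 = 1.012 mol
Smallest is H at 1.012 mol; normalising gives C 6.978, H 1.000, N 1.000
→ C7HN

C7HN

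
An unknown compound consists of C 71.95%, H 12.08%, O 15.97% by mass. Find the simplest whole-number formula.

Assume 100 g: 71.95 g C, 12.08 g H, 15.97 g O.
Moles — C: 71.95 / 12.01 = 5.991 mol; H: 12.08 / 1.008 = 11.98 mol; O: 15.97 / 16.00 = 0.9981 mol
Smallest is O at 0.9981 mol; normalising gives C 6.002, H 12.007, O 1.000
Ratio ≈ 6:12:1, so the empirical formula is C6H12O

C6H12O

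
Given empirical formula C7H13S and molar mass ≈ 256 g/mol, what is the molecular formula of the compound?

C14H26S2

Empirical-formula mass = 129.24 g/mol
n = 256 / 129.24 = 1.98 ≈ 2
Molecular formula = (C7H13S)2 = C14H26S2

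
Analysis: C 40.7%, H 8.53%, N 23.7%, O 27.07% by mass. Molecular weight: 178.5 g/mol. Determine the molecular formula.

Assume 100 g: 40.7 g C, 8.53 g H, 23.7 g N, 27.07 g O.
n(C) = 40.7/12.01 = 3.389, n(H) = 8.53/1.008 = 8.462, n(N) = 23.7/14.01 = 1.692, n(O) = 27.07/16.00 = 1.692
Divide by the smallest (1.692 mol N): C 2.003, H 5.002, N 1.000, O 1.000
Ratio ≈ 2:5:1:1, so the empirical formula is C2H5NO
Empirical-formula mass = 59.07 g/mol
n = 178.5 / 59.07 = 3.02 ≈ 3
Molecular formula = (C2H5NO)×3 = C6H15N3O3

C6H15N3O3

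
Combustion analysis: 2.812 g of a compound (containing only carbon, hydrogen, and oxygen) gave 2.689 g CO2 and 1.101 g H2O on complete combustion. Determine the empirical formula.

CH2O2

mol C = 2.689 / 44.01 = 0.06110; mass C = 0.06110 × 12.01 = 0.7338 g
mol H = 2 × (1.101 / 18.02) = 0.1222; mass H = 0.1222 × 1.008 = 0.1232 g
mass O = 2.812 − (0.8570) = 1.955 g → mol O = 0.1222
Ratios (÷ 0.0611): C 1.000, H 2.000, O 2.000
→ CH2O2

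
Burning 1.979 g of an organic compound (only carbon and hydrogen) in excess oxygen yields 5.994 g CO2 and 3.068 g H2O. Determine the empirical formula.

mol C = 5.994 / 44.01 = 0.1362; mass C = 0.1362 × 12.01 = 1.636 g
mol H = 2 × (3.068 / 18.02) = 0.3405; mass H = 0.3405 × 1.008 = 0.3432 g
Divide by the smallest (0.1362 mol C): C 1.000, H 2.500
Multiply by 2: C 2.00, H 5.00 → C2H5

C2H5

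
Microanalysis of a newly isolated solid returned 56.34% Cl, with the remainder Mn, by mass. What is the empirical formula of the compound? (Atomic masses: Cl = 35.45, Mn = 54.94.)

Cl2Mn

Assume 100 g: 56.34 g Cl, 43.66 g Mn.
n(Cl) = 56.34/35.45 = 1.589, n(Mn) = 43.66/54.94 = 0.7947
Smallest is Mn at 0.7947 mol; normalising gives Cl 2.000, Mn 1.000
→ Cl2Mn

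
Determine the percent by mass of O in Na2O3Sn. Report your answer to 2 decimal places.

Molar mass = 2(22.99) + 3(16.00) + 1(118.71) = 212.690 g/mol
Mass of O per mole = 3 × 16.00 = 48.000 g
% O = 48.000 / 212.690 × 100 = 22.57%

22.57%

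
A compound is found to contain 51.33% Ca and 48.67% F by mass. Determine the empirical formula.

Assume 100 g: 51.33 g Ca, 48.67 g F.
Moles — Ca: 51.33 / 40.08 = 1.281 mol; F: 48.67 / 19.00 = 2.562 mol
Divide by the smallest (1.281 mol Ca): Ca 1.000, F 2.000
≈ 1:2 → CaF2

CaF2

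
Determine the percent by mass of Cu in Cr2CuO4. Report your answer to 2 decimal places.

Molar mass = 2(52.00) + 1(63.55) + 4(16.00) = 231.550 g/mol
Mass of Cu per mole = 1 × 63.55 = 63.550 g
% Cu = 63.550 / 231.550 × 100 = 27.45%

27.45%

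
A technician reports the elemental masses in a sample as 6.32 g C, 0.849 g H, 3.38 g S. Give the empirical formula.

n(C) = 6.32/12.01 = 0.5262, n(H) = 0.849/1.008 = 0.8423, n(S) = 3.38/32.07 = 0.1054
Smallest is S at 0.1054 mol; normalising gives C 4.993, H 7.992, S 1.000
→ C5H8S

C5H8S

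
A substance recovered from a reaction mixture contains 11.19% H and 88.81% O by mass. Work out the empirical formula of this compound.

Assume 100 g: 11.19 g H, 88.81 g O.
n(H) = 11.19/1.008 = 11.1, n(O) = 88.81/16.00 = 5.551
Smallest is O at 5.551 mol; normalising gives H 2.000, O 1.000
≈ 2:1 → H2O

H2O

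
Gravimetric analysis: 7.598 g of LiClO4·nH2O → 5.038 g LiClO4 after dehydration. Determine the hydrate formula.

LiClO4·3H2O

Mass of water lost = 7.598 − 5.038 = 2.56 g → 2.56 / 18.02 = 0.1421 mol H2O
Molar mass of LiClO4 = 106.39 g/mol → mol LiClO4 = 5.038 / 106.39 = 0.04735
n = 0.1421 / 0.04735 = 3.00 ≈ 3 → LiClO4·3H2O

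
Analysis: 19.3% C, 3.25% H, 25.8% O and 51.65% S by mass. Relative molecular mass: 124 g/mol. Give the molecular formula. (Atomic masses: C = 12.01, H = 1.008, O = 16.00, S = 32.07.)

Assume 100 g: 19.3 g C, 3.25 g H, 25.8 g O, 51.65 g S.
Moles — C: 19.3 / 12.01 = 1.607 mol; H: 3.25 / 1.008 = 3.224 mol; O: 25.8 / 16.00 = 1.613 mol; S: 51.65 / 32.07 = 1.611 mol
Ratios (÷ 1.607): C 1.000, H 2.006, O 1.003, S 1.002
Ratio ≈ 1:2:1:1, so the empirical formula is CH2OS
Empirical-formula mass = 62.10 g/mol
n = 124 / 62.10 = 2.00 ≈ 2
Molecular formula = (CH2OS)×2 = C2H4O2S2

C2H4O2S2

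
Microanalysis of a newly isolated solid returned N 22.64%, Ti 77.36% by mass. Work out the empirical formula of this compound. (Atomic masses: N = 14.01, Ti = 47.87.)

NTi

Assume 100 g: 22.64 g N, 77.36 g Ti.
n(N) = 22.64/14.01 = 1.616, n(Ti) = 77.36/47.87 = 1.616
Smallest is N at 1.616 mol; normalising gives N 1.000, Ti 1.000
→ NTi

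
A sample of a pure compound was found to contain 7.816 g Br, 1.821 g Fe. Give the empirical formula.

Br3Fe

Moles — Br: 7.816 / 79.90 = 0.09782 mol; Fe: 1.821 / 55.85 = 0.03261 mol
Ratios (÷ 0.03261): Br 3.000, Fe 1.000
→ Br3Fe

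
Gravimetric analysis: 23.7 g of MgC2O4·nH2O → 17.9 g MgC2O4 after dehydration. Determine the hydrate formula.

MgC2O4·2H2O

Mass of water lost = 23.7 − 17.9 = 5.8 g → 5.8 / 18.02 = 0.3219 mol H2O
Molar mass of MgC2O4 = 112.33 g/mol → mol MgC2O4 = 17.9 / 112.33 = 0.1594
n = 0.3219 / 0.1594 = 2.02 ≈ 2 → MgC2O4·2H2O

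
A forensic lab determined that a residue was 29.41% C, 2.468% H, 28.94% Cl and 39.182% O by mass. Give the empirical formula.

C3H3ClO3

Assume 100 g: 29.41 g C, 2.468 g H, 28.94 g Cl, 39.182 g O.
n(C) = 29.41/12.01 = 2.449, n(H) = 2.468/1.008 = 2.448, n(Cl) = 28.94/35.45 = 0.8164, n(O) = 39.182/16.00 = 2.449
Divide by the smallest (0.8164 mol Cl): C 3.000, H 2.999, Cl 1.000, O 3.000
→ C3H3ClO3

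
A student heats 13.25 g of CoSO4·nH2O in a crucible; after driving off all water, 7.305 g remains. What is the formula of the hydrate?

Mass of water lost = 13.25 − 7.305 = 5.945 g → 5.945 / 18.02 = 0.3299 mol H2O
Molar mass of CoSO4 = 155.00 g/mol → mol CoSO4 = 7.305 / 155.00 = 0.04713
n = 0.3299 / 0.04713 = 7.00 ≈ 7 → CoSO4·7H2O

CoSO4·7H2O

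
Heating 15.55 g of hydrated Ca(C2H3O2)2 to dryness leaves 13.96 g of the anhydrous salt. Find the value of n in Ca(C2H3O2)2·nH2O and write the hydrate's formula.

Ca(C2H3O2)2·H2O

Mass of water lost = 15.55 − 13.96 = 1.59 g → 1.59 / 18.02 = 0.08824 mol H2O
Molar mass of Ca(C2H3O2)2 = 158.17 g/mol → mol Ca(C2H3O2)2 = 13.96 / 158.17 = 0.08826
n = 0.08824 / 0.08826 = 1.00 ≈ 1 → Ca(C2H3O2)2·H2O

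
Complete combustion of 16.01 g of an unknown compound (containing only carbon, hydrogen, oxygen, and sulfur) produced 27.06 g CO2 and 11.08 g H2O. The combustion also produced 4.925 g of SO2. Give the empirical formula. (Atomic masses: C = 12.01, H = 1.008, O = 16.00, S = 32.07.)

mol C = 27.06 / 44.01 = 0.6149; mass C = 0.6149 × 12.01 = 7.384 g
mol H = 2 × (11.08 / 18.02) = 1.230; mass H = 1.230 × 1.008 = 1.240 g
mol S = 4.925 / 64.07 = 0.07687; mass S = 2.465 g
mass O = 16.01 − (11.09) = 4.921 g → mol O = 0.3075
Ratios (÷ 0.07687): C 7.999, H 15.998, O 4.001, S 1.000
→ C8H16O4S

C8H16O4S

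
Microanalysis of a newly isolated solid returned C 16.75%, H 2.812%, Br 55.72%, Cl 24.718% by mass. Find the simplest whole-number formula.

C2H4BrCl

Assume 100 g: 16.75 g C, 2.812 g H, 55.72 g Br, 24.718 g Cl.
C: 16.75 g ÷ 12.01 g/mol = 1.395 mol
H: 2.812 g ÷ 1.008 g/mol = 2.79 mol
Br: 55.72 g ÷ 79.90 g/mol = 0.6974 mol
Cl: 24.718 g ÷ 35.45 g/mol = 0.6973 mol
Divide by the smallest (0.6973 mol Cl): C 2.000, H 4.001, Br 1.000, Cl 1.000
Ratio ≈ 2:4:1:1, so the empirical formula is C2H4BrCl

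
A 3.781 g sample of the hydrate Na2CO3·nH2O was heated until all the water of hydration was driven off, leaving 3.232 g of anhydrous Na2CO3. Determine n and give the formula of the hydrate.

Mass of water lost = 3.781 − 3.232 = 0.549 g → 0.549 / 18.02 = 0.03047 mol H2O
Molar mass of Na2CO3 = 105.99 g/mol → mol Na2CO3 = 3.232 / 105.99 = 0.03049
n = 0.03047 / 0.03049 = 1.00 ≈ 1 → Na2CO3·H2O

Na2CO3·H2O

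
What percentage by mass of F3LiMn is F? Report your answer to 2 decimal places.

Molar mass = 3(19.00) + 1(6.94) + 1(54.94) = 118.880 g/mol
Mass of F per mole = 3 × 19.00 = 57.000 g
% F = 57.000 / 118.880 × 100 = 47.95%

47.95%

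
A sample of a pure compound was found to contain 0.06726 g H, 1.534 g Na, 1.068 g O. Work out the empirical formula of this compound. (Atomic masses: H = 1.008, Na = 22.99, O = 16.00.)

HNaO

n(H) = 0.06726/1.008 = 0.06673, n(Na) = 1.534/22.99 = 0.06672, n(O) = 1.068/16.00 = 0.06675
Divide by the smallest (0.06672 mol Na): H 1.000, Na 1.000, O 1.000
→ HNaO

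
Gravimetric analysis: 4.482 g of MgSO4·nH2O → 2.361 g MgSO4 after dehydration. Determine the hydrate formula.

MgSO4·6H2O

Mass of water lost = 4.482 − 2.361 = 2.121 g → 2.121 / 18.02 = 0.1177 mol H2O
Molar mass of MgSO4 = 120.38 g/mol → mol MgSO4 = 2.361 / 120.38 = 0.01961
n = 0.1177 / 0.01961 = 6.00 ≈ 6 → MgSO4·6H2O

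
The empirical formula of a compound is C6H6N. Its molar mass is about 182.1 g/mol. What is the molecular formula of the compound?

C12H12N2

Empirical-formula mass = 92.12 g/mol
n = 182.1 / 92.12 = 1.98 ≈ 2
Molecular formula = (C6H6N)2 = C12H12N2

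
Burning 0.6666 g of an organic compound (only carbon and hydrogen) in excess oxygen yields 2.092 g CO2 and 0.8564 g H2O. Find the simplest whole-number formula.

CH2

mol C = 2.092 / 44.01 = 0.04753; mass C = 0.04753 × 12.01 = 0.5709 g
mol H = 2 × (0.8564 / 18.02) = 0.09505; mass H = 0.09505 × 1.008 = 0.09581 g
Ratios (÷ 0.04753): C 1.000, H 2.000
≈ 1:2 → CH2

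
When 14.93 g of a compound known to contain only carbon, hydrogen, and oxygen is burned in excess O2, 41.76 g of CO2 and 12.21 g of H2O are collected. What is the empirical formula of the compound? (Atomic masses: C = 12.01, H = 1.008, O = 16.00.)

mol C = 41.76 / 44.01 = 0.9489; mass C = 0.9489 × 12.01 = 11.40 g
mol H = 2 × (12.21 / 18.02) = 1.355; mass H = 1.355 × 1.008 = 1.366 g
mass O = 14.93 − (12.76) = 2.168 g → mol O = 0.1355
Divide by the smallest (0.1355 mol O): C 7.003, H 10.001, O 1.000
→ C7H10O

C7H10O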